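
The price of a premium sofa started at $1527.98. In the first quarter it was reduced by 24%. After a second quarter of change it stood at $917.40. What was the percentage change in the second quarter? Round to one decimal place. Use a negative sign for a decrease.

-21.0%

After the first quarter: $1527.98 × 0.76 = $1161.2648.
Second-quarter multiplier: $917.40 ÷ $1161.2648 ≈ 0.79.
That is a change of -21.0%.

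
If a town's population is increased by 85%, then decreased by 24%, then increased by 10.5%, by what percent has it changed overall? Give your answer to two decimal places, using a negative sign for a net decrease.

55.36%

An 85% increase multiplies by 1.85.
Then a 24% decrease: 1.85 × 0.76 = 1.406.
Then a 10.5% increase: 1.406 × 1.105 = 1.55363.
Overall factor 1.55363, i.e. 55.36%.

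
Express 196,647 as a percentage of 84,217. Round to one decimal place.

196,647 ÷ 84,217 ≈ 233.5%.

233.5%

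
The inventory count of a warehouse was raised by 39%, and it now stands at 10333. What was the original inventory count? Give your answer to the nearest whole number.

7434

The overall multiplier applied was 1.39.
So the original inventory count was 10333 ÷ 1.39 ≈ 7434.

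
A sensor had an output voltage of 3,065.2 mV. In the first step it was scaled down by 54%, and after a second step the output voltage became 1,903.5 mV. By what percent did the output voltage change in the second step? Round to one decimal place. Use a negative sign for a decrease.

After the first step: 3,065.2 × 0.46 = 1409.992.
Second-step multiplier: 1,903.5 ÷ 1409.992 ≈ 1.35001.
That is a change of 35.0%.

35.0%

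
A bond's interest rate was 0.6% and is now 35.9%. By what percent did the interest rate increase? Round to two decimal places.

The change is 35.9 − 0.6 = 35.3 percentage points.
Relative to the original 0.6%, that is 35.3 ÷ 0.6 ≈ 5883.33%.
So the interest rate rose by 5883.33%.

5883.33%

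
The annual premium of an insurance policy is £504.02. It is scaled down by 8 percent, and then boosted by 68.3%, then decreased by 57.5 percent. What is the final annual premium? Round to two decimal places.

After the 8% decrease: £504.02 × 0.92 = £463.6984.
68.3% increase: £463.6984 × 1.683 = £780.4044072.
Apply the 57.5% decrease: £780.4044072 × 0.425 = £331.67187306 ≈ £331.67.

£331.67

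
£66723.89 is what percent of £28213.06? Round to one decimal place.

236.5%

£66723.89 ÷ £28213.06 ≈ 236.5%.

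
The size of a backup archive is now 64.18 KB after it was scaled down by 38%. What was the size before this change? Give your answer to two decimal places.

103.52 KB

The overall multiplier applied was 0.62.
So the original size was 64.18 ÷ 0.62 ≈ 103.52 KB.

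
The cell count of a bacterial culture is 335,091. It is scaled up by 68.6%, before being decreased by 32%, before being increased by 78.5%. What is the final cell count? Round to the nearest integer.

685,753

Apply the 68.6% increase: 335,091 × 1.686 = 564963.426.
Apply the 32% decrease: 564963.426 × 0.68 = 384175.12968.
78.5% increase: 384175.12968 × 1.785 = 685752.6064788 ≈ 685,753.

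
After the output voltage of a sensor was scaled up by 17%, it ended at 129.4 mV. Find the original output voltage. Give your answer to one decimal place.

110.6 mV

The overall multiplier applied was 1.17.
So the original output voltage was 129.4 ÷ 1.17 ≈ 110.6 mV.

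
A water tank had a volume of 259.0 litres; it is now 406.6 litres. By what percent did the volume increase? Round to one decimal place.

Change: 406.6 − 259.0 = 147.6.
Relative to the original: 147.6 ÷ 259.0 ≈ 57.0%.
So the volume increased by 57.0%.

57.0%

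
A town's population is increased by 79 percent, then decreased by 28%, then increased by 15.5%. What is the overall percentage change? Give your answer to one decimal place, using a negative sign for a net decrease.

48.9%

A 79% increase multiplies by 1.79.
Then a 28% decrease: 1.79 × 0.72 = 1.2888.
Then a 15.5% increase: 1.2888 × 1.155 = 1.488564.
Overall factor 1.488564, i.e. 48.9%.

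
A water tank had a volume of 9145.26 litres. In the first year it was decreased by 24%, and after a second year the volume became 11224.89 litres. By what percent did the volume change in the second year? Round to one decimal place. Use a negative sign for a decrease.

61.5%

After the first year: 9145.26 × 0.76 = 6950.3976.
Second-year multiplier: 11224.89 ÷ 6950.3976 ≈ 1.615.
That is a change of 61.5%.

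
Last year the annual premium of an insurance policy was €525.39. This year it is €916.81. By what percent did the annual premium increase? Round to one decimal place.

74.5%

Change: €916.81 − €525.39 = €391.42.
Relative to the original: €391.42 ÷ €525.39 ≈ 74.5%.
So the annual premium increased by 74.5%.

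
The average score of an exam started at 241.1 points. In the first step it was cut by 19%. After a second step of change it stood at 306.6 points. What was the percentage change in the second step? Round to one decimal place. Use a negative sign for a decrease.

After the first step: 241.1 × 0.81 = 195.291.
Second-step multiplier: 306.6 ÷ 195.291 ≈ 1.56996.
That is a change of 57.0%.

57.0%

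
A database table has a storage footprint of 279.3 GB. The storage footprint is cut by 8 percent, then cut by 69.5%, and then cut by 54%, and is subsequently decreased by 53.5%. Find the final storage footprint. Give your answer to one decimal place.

Apply the 8% decrease: 279.3 × 0.92 = 256.956.
69.5% decrease: 256.956 × 0.305 = 78.37158.
54% decrease: 78.37158 × 0.46 = 36.0509268.
After the 53.5% decrease: 36.0509268 × 0.465 = 16.763680962 ≈ 16.8.

16.8 GB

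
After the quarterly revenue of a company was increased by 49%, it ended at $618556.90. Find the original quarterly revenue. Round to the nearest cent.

$415138.86

The overall multiplier applied was 1.49.
So the original quarterly revenue was $618556.90 ÷ 1.49 ≈ $415138.86.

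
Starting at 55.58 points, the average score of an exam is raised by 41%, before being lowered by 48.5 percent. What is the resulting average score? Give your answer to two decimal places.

Apply the 41% increase: 55.58 × 1.41 = 78.3678.
Apply the 48.5% decrease: 78.3678 × 0.515 = 40.359417 ≈ 40.36.

40.36 points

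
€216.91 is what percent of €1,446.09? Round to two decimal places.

€216.91 ÷ €1,446.09 ≈ 15.00%.

15.00%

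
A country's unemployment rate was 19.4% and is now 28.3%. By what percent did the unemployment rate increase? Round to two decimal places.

The change is 28.3 − 19.4 = 8.9 percentage points.
Relative to the original 19.4%, that is 8.9 ÷ 19.4 ≈ 45.88%.
So the unemployment rate rose by 45.88%.

45.88%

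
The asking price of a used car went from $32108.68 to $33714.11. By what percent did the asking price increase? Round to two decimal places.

Change: $33714.11 − $32108.68 = $1605.43.
Relative to the original: $1605.43 ÷ $32108.68 ≈ 5.00%.
So the asking price increased by 5.00%.

5.00%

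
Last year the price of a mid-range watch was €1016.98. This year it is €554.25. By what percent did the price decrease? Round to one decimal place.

Change: €554.25 − €1016.98 = -€462.73.
Relative to the original: -€462.73 ÷ €1016.98 ≈ -45.5%.
So the price decreased by 45.5%.

45.5%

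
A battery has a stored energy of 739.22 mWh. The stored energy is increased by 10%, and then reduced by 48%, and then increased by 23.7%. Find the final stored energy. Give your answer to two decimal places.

523.05 mWh

Each change multiplies by a factor: 1.1 × 0.52 × 1.237 = 0.707564.
739.22 × 0.707564 = 523.04546008 ≈ 523.05.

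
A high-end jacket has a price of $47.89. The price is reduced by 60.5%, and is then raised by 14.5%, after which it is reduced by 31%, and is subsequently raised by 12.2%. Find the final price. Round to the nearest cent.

60.5% decrease: $47.89 × 0.395 = $18.91655.
After the 14.5% increase: $18.91655 × 1.145 = $21.65944975.
31% decrease: $21.65944975 × 0.69 = $14.9450203275.
After the 12.2% increase: $14.9450203275 × 1.122 = $16.768312807455 ≈ $16.77.

$16.77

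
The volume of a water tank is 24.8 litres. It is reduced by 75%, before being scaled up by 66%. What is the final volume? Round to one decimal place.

After the 75% decrease: 24.8 × 0.25 = 6.2.
After the 66% increase: 6.2 × 1.66 = 10.292 ≈ 10.3.

10.3 litres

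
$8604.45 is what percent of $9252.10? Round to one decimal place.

93.0%

$8604.45 ÷ $9252.10 ≈ 93.0%.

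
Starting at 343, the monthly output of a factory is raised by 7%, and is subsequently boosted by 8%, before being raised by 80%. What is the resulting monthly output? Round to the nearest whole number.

713

Each change multiplies by a factor: 1.07 × 1.08 × 1.8 = 2.08008.
343 × 2.08008 = 713.46744 ≈ 713.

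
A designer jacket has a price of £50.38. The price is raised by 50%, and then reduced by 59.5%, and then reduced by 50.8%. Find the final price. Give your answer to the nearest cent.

£15.06

After the 50% increase: £50.38 × 1.5 = £75.57.
59.5% decrease: £75.57 × 0.405 = £30.60585.
Apply the 50.8% decrease: £30.60585 × 0.492 = £15.0580782 ≈ £15.06.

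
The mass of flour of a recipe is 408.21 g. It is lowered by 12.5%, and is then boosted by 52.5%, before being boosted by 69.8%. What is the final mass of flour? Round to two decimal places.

924.91 g

Each change multiplies by a factor: 0.875 × 1.525 × 1.698 = 2.26576875.
408.21 × 2.26576875 = 924.9094614375 ≈ 924.91.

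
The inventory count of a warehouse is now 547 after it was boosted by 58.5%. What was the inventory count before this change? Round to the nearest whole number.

The overall multiplier applied was 1.585.
So the original inventory count was 547 ÷ 1.585 ≈ 345.

345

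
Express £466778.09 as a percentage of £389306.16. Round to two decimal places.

119.90%

£466778.09 ÷ £389306.16 ≈ 119.90%.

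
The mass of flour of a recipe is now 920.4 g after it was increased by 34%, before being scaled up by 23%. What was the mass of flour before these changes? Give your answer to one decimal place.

558.4 g

The overall multiplier applied was 1.34 × 1.23 = 1.6482.
So the original mass of flour was 920.4 ÷ 1.6482 ≈ 558.4 g.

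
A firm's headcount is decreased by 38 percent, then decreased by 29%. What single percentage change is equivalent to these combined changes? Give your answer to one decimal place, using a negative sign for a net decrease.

-56.0%

The combined multiplier is 0.62 × 0.71 = 0.4402.
That corresponds to a decrease of 56.0%.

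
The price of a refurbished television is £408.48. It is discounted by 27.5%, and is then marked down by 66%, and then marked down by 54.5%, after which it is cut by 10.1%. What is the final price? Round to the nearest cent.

Each change multiplies by a factor: 0.725 × 0.34 × 0.455 × 0.899 = 0.1008295925.
£408.48 × 0.1008295925 = £41.1868719444 ≈ £41.19.

£41.19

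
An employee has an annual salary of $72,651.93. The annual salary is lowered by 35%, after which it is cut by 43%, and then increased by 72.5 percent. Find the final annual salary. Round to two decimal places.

$46,432.76

Apply the 35% decrease: $72,651.93 × 0.65 = $47223.7545.
Apply the 43% decrease: $47223.7545 × 0.57 = $26917.540065.
Apply the 72.5% increase: $26917.540065 × 1.725 = $46432.756612125 ≈ $46,432.76.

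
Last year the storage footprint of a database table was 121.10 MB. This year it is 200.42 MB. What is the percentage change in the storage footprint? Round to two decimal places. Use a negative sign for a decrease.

65.50%

Change: 200.42 − 121.10 = 79.32.
Relative to the original: 79.32 ÷ 121.10 ≈ 65.50%.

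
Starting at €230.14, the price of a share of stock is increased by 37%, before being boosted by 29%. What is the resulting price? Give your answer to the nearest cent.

€406.73

After the 37% increase: €230.14 × 1.37 = €315.2918.
Apply the 29% increase: €315.2918 × 1.29 = €406.726422 ≈ €406.73.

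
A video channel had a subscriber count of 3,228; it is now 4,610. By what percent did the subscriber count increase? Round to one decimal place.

42.8%

Change: 4,610 − 3,228 = 1,382.
Relative to the original: 1,382 ÷ 3,228 ≈ 42.8%.
So the subscriber count increased by 42.8%.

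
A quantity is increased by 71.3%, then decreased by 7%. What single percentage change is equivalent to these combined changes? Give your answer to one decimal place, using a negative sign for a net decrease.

59.3%

The combined multiplier is 1.713 × 0.93 = 1.59309.
That corresponds to an increase of 59.3%.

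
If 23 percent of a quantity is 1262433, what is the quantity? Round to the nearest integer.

1262433 ÷ 0.23 ≈ 5488839.

5488839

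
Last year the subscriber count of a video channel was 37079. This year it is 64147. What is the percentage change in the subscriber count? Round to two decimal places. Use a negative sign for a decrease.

73.00%

Change: 64147 − 37079 = 27068.
Relative to the original: 27068 ÷ 37079 ≈ 73.00%.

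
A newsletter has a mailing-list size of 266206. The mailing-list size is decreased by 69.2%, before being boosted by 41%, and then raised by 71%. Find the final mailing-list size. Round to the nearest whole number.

197690

Each change multiplies by a factor: 0.308 × 1.41 × 1.71 = 0.7426188.
266206 × 0.7426188 = 197689.5802728 ≈ 197690.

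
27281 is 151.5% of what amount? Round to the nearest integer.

27281 ÷ 1.515 ≈ 18007.

18007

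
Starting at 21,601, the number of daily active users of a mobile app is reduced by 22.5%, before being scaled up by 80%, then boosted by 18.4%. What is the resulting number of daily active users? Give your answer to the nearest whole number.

Each change multiplies by a factor: 0.775 × 1.8 × 1.184 = 1.65168.
21,601 × 1.65168 = 35677.93968 ≈ 35,678.

35,678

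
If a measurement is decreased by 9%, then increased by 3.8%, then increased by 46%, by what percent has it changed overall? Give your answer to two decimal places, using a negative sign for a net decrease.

37.91%

A 9% decrease multiplies by 0.91.
Then a 3.8% increase: 0.91 × 1.038 = 0.94458.
Then a 46% increase: 0.94458 × 1.46 = 1.3790868.
Overall factor 1.3790868, i.e. 37.91%.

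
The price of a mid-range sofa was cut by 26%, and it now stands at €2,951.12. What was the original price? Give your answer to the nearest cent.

The overall multiplier applied was 0.74.
So the original price was €2,951.12 ÷ 0.74 = €3,988.00.

€3,988.00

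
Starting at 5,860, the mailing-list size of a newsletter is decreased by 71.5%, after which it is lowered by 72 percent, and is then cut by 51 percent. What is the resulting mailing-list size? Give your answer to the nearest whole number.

229

Each change multiplies by a factor: 0.285 × 0.28 × 0.49 = 0.039102.
5,860 × 0.039102 = 229.13772 ≈ 229.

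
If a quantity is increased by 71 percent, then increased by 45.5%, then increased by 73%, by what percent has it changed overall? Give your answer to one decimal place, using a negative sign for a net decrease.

A 71% increase multiplies by 1.71.
Then a 45.5% increase: 1.71 × 1.455 = 2.48805.
Then a 73% increase: 2.48805 × 1.73 = 4.3043265.
Overall factor 4.3043265, i.e. 330.4%.

330.4%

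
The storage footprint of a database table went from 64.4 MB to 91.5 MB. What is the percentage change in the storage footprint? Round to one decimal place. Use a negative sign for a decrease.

42.1%

Change: 91.5 − 64.4 = 27.1.
Relative to the original: 27.1 ÷ 64.4 ≈ 42.1%.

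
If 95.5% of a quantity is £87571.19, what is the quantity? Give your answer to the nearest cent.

£87571.19 ÷ 0.955 ≈ £91697.58.

£91697.58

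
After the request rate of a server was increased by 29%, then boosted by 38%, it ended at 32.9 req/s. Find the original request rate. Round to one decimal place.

The overall multiplier applied was 1.29 × 1.38 = 1.7802.
So the original request rate was 32.9 ÷ 1.7802 ≈ 18.5 req/s.

18.5 req/s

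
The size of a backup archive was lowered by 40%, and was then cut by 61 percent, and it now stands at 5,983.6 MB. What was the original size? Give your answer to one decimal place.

25,570.9 MB

Undoing the 61% decrease: 5,983.6 ÷ 0.39 ≈ 15342.564103.
Undoing the 40% decrease: 15342.564103 ÷ 0.6 ≈ 25,570.9 MB.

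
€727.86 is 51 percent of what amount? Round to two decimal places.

€1427.18

€727.86 ÷ 0.51 ≈ €1427.18.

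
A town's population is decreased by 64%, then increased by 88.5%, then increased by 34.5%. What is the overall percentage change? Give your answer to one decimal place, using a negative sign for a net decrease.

A 64% decrease multiplies by 0.36.
Then an 88.5% increase: 0.36 × 1.885 = 0.6786.
Then a 34.5% increase: 0.6786 × 1.345 = 0.912717.
Overall factor 0.912717, i.e. -8.7%.

-8.7%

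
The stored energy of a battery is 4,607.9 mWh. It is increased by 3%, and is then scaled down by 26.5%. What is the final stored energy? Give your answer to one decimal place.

After the 3% increase: 4,607.9 × 1.03 = 4746.137.
26.5% decrease: 4746.137 × 0.735 = 3488.410695 ≈ 3,488.4.

3,488.4 mWh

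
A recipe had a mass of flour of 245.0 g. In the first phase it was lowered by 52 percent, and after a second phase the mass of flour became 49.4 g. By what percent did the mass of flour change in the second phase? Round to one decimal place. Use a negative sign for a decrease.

-58.0%

After the first phase: 245.0 × 0.48 = 117.6.
Second-phase multiplier: 49.4 ÷ 117.6 ≈ 0.42007.
That is a change of -58.0%.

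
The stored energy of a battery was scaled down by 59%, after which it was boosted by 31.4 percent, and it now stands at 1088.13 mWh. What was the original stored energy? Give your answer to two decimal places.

2019.77 mWh

Undoing the 31.4% increase: 1088.13 ÷ 1.314 ≈ 828.105023.
Undoing the 59% decrease: 828.105023 ÷ 0.41 ≈ 2019.77 mWh.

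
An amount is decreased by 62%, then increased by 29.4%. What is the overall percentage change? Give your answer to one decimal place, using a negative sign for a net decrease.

The combined multiplier is 0.38 × 1.294 = 0.49172.
That corresponds to a decrease of 50.8%.

-50.8%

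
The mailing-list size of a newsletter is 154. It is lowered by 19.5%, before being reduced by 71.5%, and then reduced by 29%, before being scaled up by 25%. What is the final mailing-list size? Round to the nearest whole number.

31

Each change multiplies by a factor: 0.805 × 0.285 × 0.71 × 1.25 = 0.2036146875.
154 × 0.2036146875 = 31.356661875 ≈ 31.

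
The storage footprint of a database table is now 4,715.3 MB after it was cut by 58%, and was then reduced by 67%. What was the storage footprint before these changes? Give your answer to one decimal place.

The overall multiplier applied was 0.42 × 0.33 = 0.1386.
So the original storage footprint was 4,715.3 ÷ 0.1386 ≈ 34,020.9 MB.

34,020.9 MB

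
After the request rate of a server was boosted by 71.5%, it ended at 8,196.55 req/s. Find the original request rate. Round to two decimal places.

The overall multiplier applied was 1.715.
So the original request rate was 8,196.55 ÷ 1.715 ≈ 4,779.33 req/s.

4,779.33 req/s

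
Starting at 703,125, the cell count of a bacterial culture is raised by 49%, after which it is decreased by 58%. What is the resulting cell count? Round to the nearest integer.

440,016

Each change multiplies by a factor: 1.49 × 0.42 = 0.6258.
703,125 × 0.6258 = 440015.625 ≈ 440,016.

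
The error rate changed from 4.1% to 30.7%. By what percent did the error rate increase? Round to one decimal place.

648.8%

The change is 30.7 − 4.1 = 26.6 percentage points.
Relative to the original 4.1%, that is 26.6 ÷ 4.1 ≈ 648.8%.
So the error rate rose by 648.8%.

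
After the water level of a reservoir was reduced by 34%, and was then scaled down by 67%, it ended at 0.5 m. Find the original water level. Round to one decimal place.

The overall multiplier applied was 0.66 × 0.33 = 0.2178.
So the original water level was 0.5 ÷ 0.2178 ≈ 2.3 m.

2.3 m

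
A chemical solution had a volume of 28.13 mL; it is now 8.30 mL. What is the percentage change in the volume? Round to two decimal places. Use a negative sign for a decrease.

Change: 8.30 − 28.13 = -19.83.
Relative to the original: -19.83 ÷ 28.13 ≈ -70.49%.

-70.49%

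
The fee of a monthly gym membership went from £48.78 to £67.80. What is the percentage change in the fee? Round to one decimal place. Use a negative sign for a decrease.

39.0%

Change: £67.80 − £48.78 = £19.02.
Relative to the original: £19.02 ÷ £48.78 ≈ 39.0%.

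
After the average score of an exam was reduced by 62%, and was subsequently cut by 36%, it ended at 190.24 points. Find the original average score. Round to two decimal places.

The overall multiplier applied was 0.38 × 0.64 = 0.2432.
So the original average score was 190.24 ÷ 0.2432 ≈ 782.24 points.

782.24 points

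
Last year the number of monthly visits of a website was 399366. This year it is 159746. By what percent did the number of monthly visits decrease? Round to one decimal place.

Change: 159746 − 399366 = -239620.
Relative to the original: -239620 ÷ 399366 ≈ -60.0%.
So the number of monthly visits decreased by 60.0%.

60.0%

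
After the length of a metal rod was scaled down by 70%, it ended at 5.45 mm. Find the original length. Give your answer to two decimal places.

18.17 mm

The overall multiplier applied was 0.3.
So the original length was 5.45 ÷ 0.3 ≈ 18.17 mm.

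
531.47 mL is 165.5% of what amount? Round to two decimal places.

531.47 mL ÷ 1.655 ≈ 321.13 mL.

321.13 mL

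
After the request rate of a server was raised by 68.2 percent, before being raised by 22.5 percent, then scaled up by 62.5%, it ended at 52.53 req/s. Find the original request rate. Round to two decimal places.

Undoing the 62.5% increase: 52.53 ÷ 1.625 ≈ 32.326154.
Undoing the 22.5% increase: 32.326154 ÷ 1.225 ≈ 26.388697.
Undoing the 68.2% increase: 26.388697 ÷ 1.682 ≈ 15.69 req/s.

15.69 req/s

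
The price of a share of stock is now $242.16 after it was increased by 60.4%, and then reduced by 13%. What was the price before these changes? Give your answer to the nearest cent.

$173.53

The overall multiplier applied was 1.604 × 0.87 = 1.39548.
So the original price was $242.16 ÷ 1.39548 ≈ $173.53.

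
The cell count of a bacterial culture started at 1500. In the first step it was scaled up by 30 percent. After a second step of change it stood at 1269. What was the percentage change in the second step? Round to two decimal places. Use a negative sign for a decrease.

After the first step: 1500 × 1.3 = 1950.
Second-step multiplier: 1269 ÷ 1950 ≈ 0.650769.
That is a change of -34.92%.

-34.92%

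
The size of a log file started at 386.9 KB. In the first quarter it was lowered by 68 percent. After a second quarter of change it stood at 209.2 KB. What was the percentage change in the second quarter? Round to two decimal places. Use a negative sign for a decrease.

After the first quarter: 386.9 × 0.32 = 123.808.
Second-quarter multiplier: 209.2 ÷ 123.808 ≈ 1.689713.
That is a change of 68.97%.

68.97%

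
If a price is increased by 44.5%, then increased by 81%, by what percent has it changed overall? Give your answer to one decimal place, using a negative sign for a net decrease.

161.5%

The combined multiplier is 1.445 × 1.81 = 2.61545.
That corresponds to an increase of 161.5%.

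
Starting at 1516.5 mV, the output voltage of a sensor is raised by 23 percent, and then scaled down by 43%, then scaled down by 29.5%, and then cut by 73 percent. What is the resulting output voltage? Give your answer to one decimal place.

202.4 mV

Each change multiplies by a factor: 1.23 × 0.57 × 0.705 × 0.27 = 0.133454385.
1516.5 × 0.133454385 = 202.3835748525 ≈ 202.4.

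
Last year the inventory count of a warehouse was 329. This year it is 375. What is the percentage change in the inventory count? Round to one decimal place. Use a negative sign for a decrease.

Change: 375 − 329 = 46.
Relative to the original: 46 ÷ 329 ≈ 14.0%.

14.0%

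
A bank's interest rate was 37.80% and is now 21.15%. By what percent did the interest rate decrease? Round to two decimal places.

The change is 21.15 − 37.80 = -16.65 percentage points.
Relative to the original 37.80%, that is -16.65 ÷ 37.80 ≈ -44.05%.
So the interest rate fell by 44.05%.

44.05%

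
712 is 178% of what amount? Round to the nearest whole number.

400

712 ÷ 1.78 = 400.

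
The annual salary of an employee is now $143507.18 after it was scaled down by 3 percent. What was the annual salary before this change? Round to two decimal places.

The overall multiplier applied was 0.97.
So the original annual salary was $143507.18 ÷ 0.97 ≈ $147945.55.

$147945.55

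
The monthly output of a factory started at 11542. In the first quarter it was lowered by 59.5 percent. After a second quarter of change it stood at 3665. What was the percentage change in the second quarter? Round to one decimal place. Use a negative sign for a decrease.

After the first quarter: 11542 × 0.405 = 4674.51.
Second-quarter multiplier: 3665 ÷ 4674.51 ≈ 0.78404.
That is a change of -21.6%.

-21.6%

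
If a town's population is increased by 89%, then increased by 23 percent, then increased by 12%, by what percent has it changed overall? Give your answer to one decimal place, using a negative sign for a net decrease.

160.4%

The combined multiplier is 1.89 × 1.23 × 1.12 = 2.603664.
That corresponds to an increase of 160.4%.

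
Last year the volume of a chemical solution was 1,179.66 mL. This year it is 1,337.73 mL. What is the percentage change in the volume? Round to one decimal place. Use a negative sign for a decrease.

13.4%

Change: 1,337.73 − 1,179.66 = 158.07.
Relative to the original: 158.07 ÷ 1,179.66 ≈ 13.4%.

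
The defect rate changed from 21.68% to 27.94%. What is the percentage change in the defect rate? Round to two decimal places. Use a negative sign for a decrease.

28.87%

The change is 27.94 − 21.68 = 6.26 percentage points.
Relative to the original 21.68%, that is 6.26 ÷ 21.68 ≈ 28.87%.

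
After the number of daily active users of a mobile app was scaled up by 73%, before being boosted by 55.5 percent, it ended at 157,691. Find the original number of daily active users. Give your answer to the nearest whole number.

58,618

The overall multiplier applied was 1.73 × 1.555 = 2.69015.
So the original number of daily active users was 157,691 ÷ 2.69015 ≈ 58,618.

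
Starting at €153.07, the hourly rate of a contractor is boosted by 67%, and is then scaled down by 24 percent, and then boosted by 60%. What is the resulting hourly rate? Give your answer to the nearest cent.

€310.84

Each change multiplies by a factor: 1.67 × 0.76 × 1.6 = 2.03072.
€153.07 × 2.03072 = €310.8423104 ≈ €310.84.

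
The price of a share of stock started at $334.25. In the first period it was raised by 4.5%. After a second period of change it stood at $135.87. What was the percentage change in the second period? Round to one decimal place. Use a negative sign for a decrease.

-61.1%

After the first period: $334.25 × 1.045 = $349.29125.
Second-period multiplier: $135.87 ÷ $349.29125 ≈ 0.38899.
That is a change of -61.1%.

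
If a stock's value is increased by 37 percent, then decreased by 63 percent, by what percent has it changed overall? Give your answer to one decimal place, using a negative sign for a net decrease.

-49.3%

The combined multiplier is 1.37 × 0.37 = 0.5069.
That corresponds to a decrease of 49.3%.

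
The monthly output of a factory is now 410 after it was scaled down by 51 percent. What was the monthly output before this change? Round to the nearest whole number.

837

The overall multiplier applied was 0.49.
So the original monthly output was 410 ÷ 0.49 ≈ 837.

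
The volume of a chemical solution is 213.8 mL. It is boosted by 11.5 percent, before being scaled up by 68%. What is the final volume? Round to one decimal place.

Each change multiplies by a factor: 1.115 × 1.68 = 1.8732.
213.8 × 1.8732 = 400.49016 ≈ 400.5.

400.5 mL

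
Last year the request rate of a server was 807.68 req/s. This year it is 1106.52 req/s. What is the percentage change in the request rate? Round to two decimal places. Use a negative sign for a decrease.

37.00%

Change: 1106.52 − 807.68 = 298.84.
Relative to the original: 298.84 ÷ 807.68 ≈ 37.00%.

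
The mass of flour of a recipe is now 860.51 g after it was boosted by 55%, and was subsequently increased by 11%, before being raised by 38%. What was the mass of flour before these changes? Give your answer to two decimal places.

362.43 g

The overall multiplier applied was 1.55 × 1.11 × 1.38 = 2.37429.
So the original mass of flour was 860.51 ÷ 2.37429 ≈ 362.43 g.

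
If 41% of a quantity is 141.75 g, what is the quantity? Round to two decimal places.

345.73 g

141.75 g ÷ 0.41 ≈ 345.73 g.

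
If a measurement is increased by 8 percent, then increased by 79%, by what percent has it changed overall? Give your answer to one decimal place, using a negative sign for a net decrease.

The combined multiplier is 1.08 × 1.79 = 1.9332.
That corresponds to an increase of 93.3%.

93.3%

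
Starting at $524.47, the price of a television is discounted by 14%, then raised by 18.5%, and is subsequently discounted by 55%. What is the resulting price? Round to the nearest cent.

$240.52

Each change multiplies by a factor: 0.86 × 1.185 × 0.45 = 0.458595.
$524.47 × 0.458595 = $240.51931965 ≈ $240.52.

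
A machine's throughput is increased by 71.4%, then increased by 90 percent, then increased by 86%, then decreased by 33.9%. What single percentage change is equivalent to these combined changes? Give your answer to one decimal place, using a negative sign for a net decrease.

300.4%

The combined multiplier is 1.714 × 1.9 × 1.86 × 0.661 = 4.003859436.
That corresponds to an increase of 300.4%.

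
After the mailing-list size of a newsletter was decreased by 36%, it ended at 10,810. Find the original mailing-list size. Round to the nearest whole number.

16,891

The overall multiplier applied was 0.64.
So the original mailing-list size was 10,810 ÷ 0.64 ≈ 16,891.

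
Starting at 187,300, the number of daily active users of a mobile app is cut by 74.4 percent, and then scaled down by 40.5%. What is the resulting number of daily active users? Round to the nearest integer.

28,530

Apply the 74.4% decrease: 187,300 × 0.256 = 47948.8.
40.5% decrease: 47948.8 × 0.595 = 28529.536 ≈ 28,530.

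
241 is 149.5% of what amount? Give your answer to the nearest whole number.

161

241 ÷ 1.495 ≈ 161.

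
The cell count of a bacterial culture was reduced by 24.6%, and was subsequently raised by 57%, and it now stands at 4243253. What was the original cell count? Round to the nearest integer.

Undoing the 57% increase: 4243253 ÷ 1.57 ≈ 2702708.917197.
Undoing the 24.6% decrease: 2702708.917197 ÷ 0.754 ≈ 3584495.

3584495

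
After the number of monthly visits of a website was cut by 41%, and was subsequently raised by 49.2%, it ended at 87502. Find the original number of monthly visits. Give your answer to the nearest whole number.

99402

The overall multiplier applied was 0.59 × 1.492 = 0.88028.
So the original number of monthly visits was 87502 ÷ 0.88028 ≈ 99402.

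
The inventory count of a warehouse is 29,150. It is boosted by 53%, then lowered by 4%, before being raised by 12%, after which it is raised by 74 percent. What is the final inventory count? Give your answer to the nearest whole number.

After the 53% increase: 29,150 × 1.53 = 44599.5.
After the 4% decrease: 44599.5 × 0.96 = 42815.52.
Apply the 12% increase: 42815.52 × 1.12 = 47953.3824.
After the 74% increase: 47953.3824 × 1.74 = 83438.885376 ≈ 83,439.

83,439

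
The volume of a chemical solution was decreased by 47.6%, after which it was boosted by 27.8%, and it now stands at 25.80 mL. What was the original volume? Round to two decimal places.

38.53 mL

Undoing the 27.8% increase: 25.80 ÷ 1.278 ≈ 20.187793.
Undoing the 47.6% decrease: 20.187793 ÷ 0.524 ≈ 38.53 mL.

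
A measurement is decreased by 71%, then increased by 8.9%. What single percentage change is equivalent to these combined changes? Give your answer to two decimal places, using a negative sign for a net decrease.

The combined multiplier is 0.29 × 1.089 = 0.31581.
That corresponds to a decrease of 68.42%.

-68.42%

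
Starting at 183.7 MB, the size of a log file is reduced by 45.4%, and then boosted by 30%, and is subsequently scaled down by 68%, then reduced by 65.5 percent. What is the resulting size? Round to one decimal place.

Each change multiplies by a factor: 0.546 × 1.3 × 0.32 × 0.345 = 0.07836192.
183.7 × 0.07836192 = 14.395084704 ≈ 14.4.

14.4 MB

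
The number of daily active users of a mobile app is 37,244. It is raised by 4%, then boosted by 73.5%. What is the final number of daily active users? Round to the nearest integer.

Each change multiplies by a factor: 1.04 × 1.735 = 1.8044.
37,244 × 1.8044 = 67203.0736 ≈ 67,203.

67,203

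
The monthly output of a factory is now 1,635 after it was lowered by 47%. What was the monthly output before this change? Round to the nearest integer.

The overall multiplier applied was 0.53.
So the original monthly output was 1,635 ÷ 0.53 ≈ 3,085.

3,085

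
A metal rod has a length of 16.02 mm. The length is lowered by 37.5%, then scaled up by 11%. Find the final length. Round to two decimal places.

11.11 mm

Apply the 37.5% decrease: 16.02 × 0.625 = 10.0125.
After the 11% increase: 10.0125 × 1.11 = 11.113875 ≈ 11.11.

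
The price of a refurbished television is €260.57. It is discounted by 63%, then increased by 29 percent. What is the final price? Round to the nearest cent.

€124.37

Apply the 63% decrease: €260.57 × 0.37 = €96.4109.
After the 29% increase: €96.4109 × 1.29 = €124.370061 ≈ €124.37.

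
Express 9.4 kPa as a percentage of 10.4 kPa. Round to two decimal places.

9.4 kPa ÷ 10.4 kPa ≈ 90.38%.

90.38%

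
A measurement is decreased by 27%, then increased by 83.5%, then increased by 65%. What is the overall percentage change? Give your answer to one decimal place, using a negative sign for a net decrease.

121.0%

The combined multiplier is 0.73 × 1.835 × 1.65 = 2.2102575.
That corresponds to an increase of 121.0%.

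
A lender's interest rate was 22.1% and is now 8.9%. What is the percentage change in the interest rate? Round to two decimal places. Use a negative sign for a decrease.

The change is 8.9 − 22.1 = -13.2 percentage points.
Relative to the original 22.1%, that is -13.2 ÷ 22.1 ≈ -59.73%.

-59.73%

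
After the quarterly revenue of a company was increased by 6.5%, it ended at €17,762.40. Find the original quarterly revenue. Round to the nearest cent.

The overall multiplier applied was 1.065.
So the original quarterly revenue was €17,762.40 ÷ 1.065 ≈ €16,678.31.

€16,678.31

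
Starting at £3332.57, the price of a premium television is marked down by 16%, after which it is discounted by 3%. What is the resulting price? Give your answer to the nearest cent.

16% decrease: £3332.57 × 0.84 = £2799.3588.
Apply the 3% decrease: £2799.3588 × 0.97 = £2715.378036 ≈ £2715.38.

£2715.38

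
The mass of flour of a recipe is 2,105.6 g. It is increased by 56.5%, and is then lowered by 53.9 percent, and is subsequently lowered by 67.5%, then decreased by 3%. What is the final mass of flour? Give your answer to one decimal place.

478.9 g

Each change multiplies by a factor: 1.565 × 0.461 × 0.325 × 0.97 = 0.22744184125.
2,105.6 × 0.22744184125 = 478.901540936 ≈ 478.9.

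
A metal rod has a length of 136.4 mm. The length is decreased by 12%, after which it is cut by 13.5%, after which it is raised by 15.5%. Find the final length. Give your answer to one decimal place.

119.9 mm

After the 12% decrease: 136.4 × 0.88 = 120.032.
13.5% decrease: 120.032 × 0.865 = 103.82768.
Apply the 15.5% increase: 103.82768 × 1.155 = 119.9209704 ≈ 119.9.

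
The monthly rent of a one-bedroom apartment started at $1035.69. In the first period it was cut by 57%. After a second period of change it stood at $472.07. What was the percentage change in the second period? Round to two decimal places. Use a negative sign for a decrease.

After the first period: $1035.69 × 0.43 = $445.3467.
Second-period multiplier: $472.07 ÷ $445.3467 ≈ 1.060006.
That is a change of 6.00%.

6.00%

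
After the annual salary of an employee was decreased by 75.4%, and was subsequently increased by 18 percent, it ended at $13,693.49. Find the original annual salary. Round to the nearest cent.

Undoing the 18% increase: $13,693.49 ÷ 1.18 ≈ $11604.652542.
Undoing the 75.4% decrease: $11604.652542 ÷ 0.246 ≈ $47,173.38.

$47,173.38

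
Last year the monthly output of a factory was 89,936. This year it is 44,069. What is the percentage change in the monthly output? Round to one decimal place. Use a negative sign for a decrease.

-51.0%

Change: 44,069 − 89,936 = -45,867.
Relative to the original: -45,867 ÷ 89,936 ≈ -51.0%.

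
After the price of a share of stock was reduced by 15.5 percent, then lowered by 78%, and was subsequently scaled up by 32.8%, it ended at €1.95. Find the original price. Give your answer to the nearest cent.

The overall multiplier applied was 0.845 × 0.22 × 1.328 = 0.2468752.
So the original price was €1.95 ÷ 0.2468752 ≈ €7.90.

€7.90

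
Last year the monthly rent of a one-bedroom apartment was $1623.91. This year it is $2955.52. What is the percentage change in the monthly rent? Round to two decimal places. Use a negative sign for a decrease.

Change: $2955.52 − $1623.91 = $1331.61.
Relative to the original: $1331.61 ÷ $1623.91 ≈ 82.00%.

82.00%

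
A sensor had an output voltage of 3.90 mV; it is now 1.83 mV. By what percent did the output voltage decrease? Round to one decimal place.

53.1%

Change: 1.83 − 3.90 = -2.07.
Relative to the original: -2.07 ÷ 3.90 ≈ -53.1%.
So the output voltage decreased by 53.1%.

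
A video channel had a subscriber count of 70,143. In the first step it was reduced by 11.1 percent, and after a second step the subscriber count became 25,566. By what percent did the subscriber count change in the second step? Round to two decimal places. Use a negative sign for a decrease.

-59.00%

After the first step: 70,143 × 0.889 = 62357.127.
Second-step multiplier: 25,566 ÷ 62357.127 ≈ 0.409993.
That is a change of -59.00%.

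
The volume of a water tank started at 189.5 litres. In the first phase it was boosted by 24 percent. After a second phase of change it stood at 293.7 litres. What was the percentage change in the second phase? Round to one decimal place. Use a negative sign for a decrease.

25.0%

After the first phase: 189.5 × 1.24 = 234.98.
Second-phase multiplier: 293.7 ÷ 234.98 ≈ 1.24989.
That is a change of 25.0%.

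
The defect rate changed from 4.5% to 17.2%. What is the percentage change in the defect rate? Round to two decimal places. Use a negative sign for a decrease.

The change is 17.2 − 4.5 = 12.7 percentage points.
Relative to the original 4.5%, that is 12.7 ÷ 4.5 ≈ 282.22%.

282.22%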